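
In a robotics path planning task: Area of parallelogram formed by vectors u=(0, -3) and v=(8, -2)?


|u x v| = |0*(-2) - (-3)*8|
= |0 - (-24)| = 24

24


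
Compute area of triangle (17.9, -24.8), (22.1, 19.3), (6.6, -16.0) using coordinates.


Area = |x_A(y_B-y_C) + x_B(y_C-y_A) + x_C(y_A-y_B)|/2
= |631.87 + 194.48 + (-291.06)|/2
= 535.29/2 = 267.645

267.645


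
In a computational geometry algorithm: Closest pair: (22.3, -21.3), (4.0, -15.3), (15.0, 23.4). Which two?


d(P0,P1) = 19.2585, d(P0,P2) = 45.2922, d(P1,P2) = 40.2329
Closest: P0 and P1

Closest pair: (22.3, -21.3) and (4.0, -15.3), distance = 19.2585


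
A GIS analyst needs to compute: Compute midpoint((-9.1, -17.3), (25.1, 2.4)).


M = (((-9.1)+25.1)/2, ((-17.3)+2.4)/2)
= (8, -7.45)

(8, -7.45)


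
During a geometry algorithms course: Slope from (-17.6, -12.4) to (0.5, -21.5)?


slope = (y2-y1)/(x2-x1) = ((-21.5)-(-12.4))/(0.5-(-17.6)) = (-9.1)/18.1 = -0.5028

-0.5028


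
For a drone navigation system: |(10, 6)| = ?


|u| = sqrt(10^2 + 6^2) = sqrt(136) = 11.6619

11.6619


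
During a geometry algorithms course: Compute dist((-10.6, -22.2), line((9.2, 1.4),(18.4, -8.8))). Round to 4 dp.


|cross product| = 419.08
|line direction| = sqrt(188.68) = 13.7361
Distance = 419.08/sqrt(188.68) = 30.5094

30.5094


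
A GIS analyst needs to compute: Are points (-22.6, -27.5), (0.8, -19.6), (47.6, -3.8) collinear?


Cross product: (0.8-(-22.6))*((-3.8)-(-27.5)) - ((-19.6)-(-27.5))*(47.6-(-22.6))
= 0

Yes, collinear


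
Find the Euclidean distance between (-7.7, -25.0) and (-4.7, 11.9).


dx=3, dy=36.9
d^2 = 3^2 + 36.9^2 = 1370.61
d = sqrt(1370.61) = 37.0218

37.0218


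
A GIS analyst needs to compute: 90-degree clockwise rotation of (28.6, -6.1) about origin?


90° CW: (x,y) -> (y, -x)
(28.6,-6.1) -> (-6.1, -28.6)

(-6.1, -28.6)


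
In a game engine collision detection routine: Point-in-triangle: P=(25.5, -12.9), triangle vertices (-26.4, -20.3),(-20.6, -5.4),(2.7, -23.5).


Cross products: AB x AP = -730.39, BC x BP = 659.66, CA x CP = -381.42
All same sign? no

No, outside


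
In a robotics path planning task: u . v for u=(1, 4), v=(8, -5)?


u . v = u_x*v_x + u_y*v_y = 1*8 + 4*(-5)
= 8 + (-20) = -12

-12


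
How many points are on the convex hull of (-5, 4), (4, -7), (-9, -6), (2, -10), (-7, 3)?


Convex hull vertices (CCW): (-9, -6), (2, -10), (4, -7), (-5, 4), (-7, 3)
Count = 5

5


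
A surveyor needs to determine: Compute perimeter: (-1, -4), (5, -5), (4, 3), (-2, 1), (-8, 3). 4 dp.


Sides: (-1, -4)->(5, -5): sqrt(37) = 6.082763, (5, -5)->(4, 3): sqrt(65) = 8.062258, (4, 3)->(-2, 1): sqrt(40) = 6.324555, (-2, 1)->(-8, 3): sqrt(40) = 6.324555, (-8, 3)->(-1, -4): sqrt(98) = 9.899495
Sum = 36.693626
Perimeter = 36.6936

36.6936


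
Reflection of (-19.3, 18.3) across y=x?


Reflection over y=x: (x,y) -> (y,x)
(-19.3, 18.3) -> (18.3, -19.3)

(18.3, -19.3)


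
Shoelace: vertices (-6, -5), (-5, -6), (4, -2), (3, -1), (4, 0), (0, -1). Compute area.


Shoelace sum: ((-6)*(-6) - (-5)*(-5)) + ((-5)*(-2) - 4*(-6)) + (4*(-1) - 3*(-2)) + (3*0 - 4*(-1)) + (4*(-1) - 0*0) + (0*(-5) - (-6)*(-1))
= 41
Area = |41|/2 = 20.5

20.5


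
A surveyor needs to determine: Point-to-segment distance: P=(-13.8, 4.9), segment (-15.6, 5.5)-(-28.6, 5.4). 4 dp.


Project P onto AB: t = 0 (clamped to [0,1])
Closest point on segment: (-15.6, 5.5)
Distance: 1.8974

1.8974


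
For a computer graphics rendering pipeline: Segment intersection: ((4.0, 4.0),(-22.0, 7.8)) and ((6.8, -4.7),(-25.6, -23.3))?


Cross products: d1=-333.96, d2=-940.68, d3=215.56, d4=822.28
d1*d2 < 0 and d3*d4 < 0? no

No, they don't intersect


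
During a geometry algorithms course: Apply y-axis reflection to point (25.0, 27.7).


Reflection over y-axis: (x,y) -> (-x,y)
(25, 27.7) -> (-25, 27.7)

(-25, 27.7)


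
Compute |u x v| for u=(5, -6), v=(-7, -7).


|u x v| = |5*(-7) - (-6)*(-7)|
= |(-35) - 42| = 77

77


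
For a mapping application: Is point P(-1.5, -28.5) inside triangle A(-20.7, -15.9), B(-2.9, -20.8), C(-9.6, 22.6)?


Cross products: AB x AP = -130.2, BC x BP = -9.17, CA x CP = 879.06
All same sign? no

No, outside


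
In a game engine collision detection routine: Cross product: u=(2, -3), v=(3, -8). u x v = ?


u x v = u_x*v_y - u_y*v_x = 2*(-8) - (-3)*3
= (-16) - (-9) = -7

-7


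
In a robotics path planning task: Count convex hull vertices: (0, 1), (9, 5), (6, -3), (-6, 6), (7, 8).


Convex hull vertices (CCW): (-6, 6), (0, 1), (6, -3), (9, 5), (7, 8)
Count = 5

5


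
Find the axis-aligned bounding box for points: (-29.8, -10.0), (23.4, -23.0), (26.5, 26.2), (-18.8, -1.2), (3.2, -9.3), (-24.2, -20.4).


x range: [-29.8, 26.5]
y range: [-23, 26.2]
Bounding box: (-29.8,-23) to (26.5,26.2)

(-29.8,-23) to (26.5,26.2)


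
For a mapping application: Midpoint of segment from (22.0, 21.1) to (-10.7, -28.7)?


M = ((22+(-10.7))/2, (21.1+(-28.7))/2)
= (5.65, -3.8)

(5.65, -3.8)


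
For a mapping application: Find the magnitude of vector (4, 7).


|u| = sqrt(4^2 + 7^2) = sqrt(65) = 8.0623

8.0623


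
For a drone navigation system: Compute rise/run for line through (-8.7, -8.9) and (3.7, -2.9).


slope = (y2-y1)/(x2-x1) = ((-2.9)-(-8.9))/(3.7-(-8.7)) = 6/12.4 = 0.4839

0.4839


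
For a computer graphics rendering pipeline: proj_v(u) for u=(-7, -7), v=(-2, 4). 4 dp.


u.v = -14, |v| = sqrt(20) = 4.4721
Scalar projection = u.v / |v| = -14 / sqrt(20) = -3.1305

-3.1305


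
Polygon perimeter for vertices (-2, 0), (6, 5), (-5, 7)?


Sides: (-2, 0)->(6, 5): sqrt(89) = 9.433981, (6, 5)->(-5, 7): sqrt(125) = 11.18034, (-5, 7)->(-2, 0): sqrt(58) = 7.615773
Sum = 28.230094
Perimeter = 28.2301

28.2301


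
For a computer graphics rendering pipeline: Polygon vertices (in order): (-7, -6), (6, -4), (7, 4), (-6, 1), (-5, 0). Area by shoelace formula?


Shoelace sum: ((-7)*(-4) - 6*(-6)) + (6*4 - 7*(-4)) + (7*1 - (-6)*4) + ((-6)*0 - (-5)*1) + ((-5)*(-6) - (-7)*0)
= 182
Area = |182|/2 = 91

91


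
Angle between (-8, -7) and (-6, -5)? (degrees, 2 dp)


u.v = 83, |u| = sqrt(113) = 10.6301, |v| = sqrt(61) = 7.8102
cos(theta) = u.v/(|u||v|) = 83/sqrt(6893) = 0.99971
theta = acos(0.99971) = 1.38 degrees

1.38 degrees


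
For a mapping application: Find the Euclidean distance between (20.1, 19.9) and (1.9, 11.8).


dx=-18.2, dy=-8.1
d^2 = (-18.2)^2 + (-8.1)^2 = 396.85
d = sqrt(396.85) = 19.9211

19.9211


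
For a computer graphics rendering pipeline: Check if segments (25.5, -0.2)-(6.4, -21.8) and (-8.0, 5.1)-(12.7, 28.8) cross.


Cross products: d1=-903.66, d2=-898.11, d3=-824.83, d4=-830.38
d1*d2 < 0 and d3*d4 < 0? no

No, they don't intersect


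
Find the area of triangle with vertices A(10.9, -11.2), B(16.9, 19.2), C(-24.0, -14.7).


Area = |x_A(y_B-y_C) + x_B(y_C-y_A) + x_C(y_A-y_B)|/2
= |369.51 + (-59.15) + 729.6|/2
= 1039.96/2 = 519.98

519.98


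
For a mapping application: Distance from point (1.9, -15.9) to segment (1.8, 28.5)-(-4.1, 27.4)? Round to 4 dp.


Project P onto AB: t = 1 (clamped to [0,1])
Closest point on segment: (-4.1, 27.4)
Distance: 43.7137

43.7137


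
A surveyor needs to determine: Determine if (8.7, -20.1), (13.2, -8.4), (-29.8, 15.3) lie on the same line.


Cross product: (13.2-8.7)*(15.3-(-20.1)) - ((-8.4)-(-20.1))*((-29.8)-8.7)
= 609.75

No, not collinear


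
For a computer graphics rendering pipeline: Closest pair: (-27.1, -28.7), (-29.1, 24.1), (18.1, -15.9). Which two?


d(P0,P1) = 52.8379, d(P0,P2) = 46.9774, d(P1,P2) = 61.8695
Closest: P0 and P2

Closest pair: (-27.1, -28.7) and (18.1, -15.9), distance = 46.9774


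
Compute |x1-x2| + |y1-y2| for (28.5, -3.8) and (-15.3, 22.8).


|28.5-(-15.3)| + |(-3.8)-22.8| = 43.8 + 26.6 = 70.4

70.4


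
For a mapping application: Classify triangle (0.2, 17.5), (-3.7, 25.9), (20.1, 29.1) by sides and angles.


Side lengths squared: AB^2=85.77, BC^2=576.68, CA^2=530.57
Sorted: [85.77, 530.57, 576.68]
By sides: Scalene, By angles: Acute

Scalene, Acute


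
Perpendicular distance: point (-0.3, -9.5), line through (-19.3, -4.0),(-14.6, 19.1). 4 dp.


|cross product| = 464.75
|line direction| = sqrt(555.7) = 23.5733
Distance = 464.75/sqrt(555.7) = 19.7151

19.7151


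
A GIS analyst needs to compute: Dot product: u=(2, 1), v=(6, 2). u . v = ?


u . v = u_x*v_x + u_y*v_y = 2*6 + 1*2
= 12 + 2 = 14

14


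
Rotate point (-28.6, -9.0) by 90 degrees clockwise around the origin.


90° CW: (x,y) -> (y, -x)
(-28.6,-9) -> (-9, 28.6)

(-9, 28.6)


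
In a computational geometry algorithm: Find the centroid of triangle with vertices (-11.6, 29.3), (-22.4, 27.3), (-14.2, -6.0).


Centroid = ((x_A+x_B+x_C)/3, (y_A+y_B+y_C)/3)
= (((-11.6)+(-22.4)+(-14.2))/3, (29.3+27.3+(-6))/3)
= (-16.0667, 16.8667)

(-16.0667, 16.8667)


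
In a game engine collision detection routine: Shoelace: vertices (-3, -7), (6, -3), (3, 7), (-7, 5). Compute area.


Shoelace sum: ((-3)*(-3) - 6*(-7)) + (6*7 - 3*(-3)) + (3*5 - (-7)*7) + ((-7)*(-7) - (-3)*5)
= 230
Area = |230|/2 = 115

115


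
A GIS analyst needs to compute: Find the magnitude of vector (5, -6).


|u| = sqrt(5^2 + (-6)^2) = sqrt(61) = 7.8102

7.8102


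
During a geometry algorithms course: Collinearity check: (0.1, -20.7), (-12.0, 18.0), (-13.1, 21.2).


Cross product: ((-12)-0.1)*(21.2-(-20.7)) - (18-(-20.7))*((-13.1)-0.1)
= 3.85

No, not collinear


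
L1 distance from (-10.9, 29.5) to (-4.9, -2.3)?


|(-10.9)-(-4.9)| + |29.5-(-2.3)| = 6 + 31.8 = 37.8

37.8


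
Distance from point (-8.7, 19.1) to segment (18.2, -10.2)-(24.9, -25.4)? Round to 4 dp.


Project P onto AB: t = 0 (clamped to [0,1])
Closest point on segment: (18.2, -10.2)
Distance: 39.7756

39.7756


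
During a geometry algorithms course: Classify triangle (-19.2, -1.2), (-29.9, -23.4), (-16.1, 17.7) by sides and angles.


Side lengths squared: AB^2=607.33, BC^2=1879.65, CA^2=366.82
Sorted: [366.82, 607.33, 1879.65]
By sides: Scalene, By angles: Obtuse

Scalene, Obtuse


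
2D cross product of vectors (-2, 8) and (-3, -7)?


u x v = u_x*v_y - u_y*v_x = (-2)*(-7) - 8*(-3)
= 14 - (-24) = 38

38


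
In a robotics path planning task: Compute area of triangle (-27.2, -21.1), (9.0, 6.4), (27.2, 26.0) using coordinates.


Area = |x_A(y_B-y_C) + x_B(y_C-y_A) + x_C(y_A-y_B)|/2
= |533.12 + 423.9 + (-748)|/2
= 209.02/2 = 104.51

104.51


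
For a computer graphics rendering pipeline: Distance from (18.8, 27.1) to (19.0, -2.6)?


dx=0.2, dy=-29.7
d^2 = 0.2^2 + (-29.7)^2 = 882.13
d = sqrt(882.13) = 29.7007

29.7007


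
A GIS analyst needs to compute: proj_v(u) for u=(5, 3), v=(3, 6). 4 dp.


u.v = 33, |v| = sqrt(45) = 6.7082
Scalar projection = u.v / |v| = 33 / sqrt(45) = 4.9193

4.9193


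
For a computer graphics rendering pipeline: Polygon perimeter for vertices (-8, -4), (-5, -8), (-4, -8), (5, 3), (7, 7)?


Sides: (-8, -4)->(-5, -8): sqrt(25) = 5, (-5, -8)->(-4, -8): sqrt(1) = 1, (-4, -8)->(5, 3): sqrt(202) = 14.21267, (5, 3)->(7, 7): sqrt(20) = 4.472136, (7, 7)->(-8, -4): sqrt(346) = 18.601075
Sum = 43.285881
Perimeter = 43.2859

43.2859


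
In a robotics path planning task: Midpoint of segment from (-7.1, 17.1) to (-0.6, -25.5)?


M = (((-7.1)+(-0.6))/2, (17.1+(-25.5))/2)
= (-3.85, -4.2)

(-3.85, -4.2)


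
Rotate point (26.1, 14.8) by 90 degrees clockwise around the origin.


90° CW: (x,y) -> (y, -x)
(26.1,14.8) -> (14.8, -26.1)

(14.8, -26.1)


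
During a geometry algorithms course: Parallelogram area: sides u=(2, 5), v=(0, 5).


|u x v| = |2*5 - 5*0|
= |10 - 0| = 10

10


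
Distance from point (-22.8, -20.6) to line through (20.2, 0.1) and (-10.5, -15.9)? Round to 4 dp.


|cross product| = 52.51
|line direction| = sqrt(1198.49) = 34.6192
Distance = 52.51/sqrt(1198.49) = 1.5168

1.5168


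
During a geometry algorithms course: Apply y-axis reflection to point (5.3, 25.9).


Reflection over y-axis: (x,y) -> (-x,y)
(5.3, 25.9) -> (-5.3, 25.9)

(-5.3, 25.9)


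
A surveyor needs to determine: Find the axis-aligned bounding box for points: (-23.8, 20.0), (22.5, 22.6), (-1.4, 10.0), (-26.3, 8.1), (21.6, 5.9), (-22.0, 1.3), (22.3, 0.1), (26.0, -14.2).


x range: [-26.3, 26]
y range: [-14.2, 22.6]
Bounding box: (-26.3,-14.2) to (26,22.6)

(-26.3,-14.2) to (26,22.6)


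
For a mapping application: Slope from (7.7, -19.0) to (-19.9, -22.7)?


slope = (y2-y1)/(x2-x1) = ((-22.7)-(-19))/((-19.9)-7.7) = (-3.7)/(-27.6) = 0.1341

0.1341


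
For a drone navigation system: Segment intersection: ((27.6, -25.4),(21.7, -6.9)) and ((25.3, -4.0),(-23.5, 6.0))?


Cross products: d1=1021.32, d2=177.52, d3=-83.71, d4=760.09
d1*d2 < 0 and d3*d4 < 0? no

No, they don't intersect


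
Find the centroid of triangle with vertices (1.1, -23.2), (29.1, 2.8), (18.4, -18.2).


Centroid = ((x_A+x_B+x_C)/3, (y_A+y_B+y_C)/3)
= ((1.1+29.1+18.4)/3, ((-23.2)+2.8+(-18.2))/3)
= (16.2, -12.8667)

(16.2, -12.8667)


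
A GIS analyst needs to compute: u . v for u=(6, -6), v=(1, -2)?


u . v = u_x*v_x + u_y*v_y = 6*1 + (-6)*(-2)
= 6 + 12 = 18

18


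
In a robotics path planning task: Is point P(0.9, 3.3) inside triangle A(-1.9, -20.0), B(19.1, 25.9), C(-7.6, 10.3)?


Cross products: AB x AP = 360.78, BC x BP = 319.5, CA x CP = 217.65
All same sign? yes

Yes, inside


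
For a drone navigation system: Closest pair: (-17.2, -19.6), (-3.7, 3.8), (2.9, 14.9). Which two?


d(P0,P1) = 27.015, d(P0,P2) = 39.9282, d(P1,P2) = 12.9139
Closest: P1 and P2

Closest pair: (-3.7, 3.8) and (2.9, 14.9), distance = 12.9139


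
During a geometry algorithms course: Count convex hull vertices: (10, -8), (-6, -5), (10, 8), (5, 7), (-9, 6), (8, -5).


Convex hull vertices (CCW): (-9, 6), (-6, -5), (10, -8), (10, 8)
Count = 4

4


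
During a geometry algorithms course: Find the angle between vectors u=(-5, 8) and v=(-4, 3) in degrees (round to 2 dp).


u.v = 44, |u| = sqrt(89) = 9.434, |v| = sqrt(25) = 5
cos(theta) = u.v/(|u||v|) = 44/sqrt(2225) = 0.932798
theta = acos(0.932798) = 21.12 degrees

21.12 degrees


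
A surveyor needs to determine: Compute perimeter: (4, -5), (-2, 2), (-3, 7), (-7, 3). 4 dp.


Sides: (4, -5)->(-2, 2): sqrt(85) = 9.219544, (-2, 2)->(-3, 7): sqrt(26) = 5.09902, (-3, 7)->(-7, 3): sqrt(32) = 5.656854, (-7, 3)->(4, -5): sqrt(185) = 13.601471
Sum = 33.576889
Perimeter = 33.5769

33.5769


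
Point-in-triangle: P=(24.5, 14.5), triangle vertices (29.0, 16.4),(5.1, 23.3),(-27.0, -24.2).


Cross products: AB x AP = 76.46, BC x BP = 1203.98, CA x CP = 76.3
All same sign? yes

Yes, inside


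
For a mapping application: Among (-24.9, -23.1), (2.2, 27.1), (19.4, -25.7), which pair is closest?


d(P0,P1) = 57.0478, d(P0,P2) = 44.3762, d(P1,P2) = 55.5309
Closest: P0 and P2

Closest pair: (-24.9, -23.1) and (19.4, -25.7), distance = 44.3762


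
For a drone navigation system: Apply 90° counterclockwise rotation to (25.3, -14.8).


90° CCW: (x,y) -> (-y, x)
(25.3,-14.8) -> (14.8, 25.3)

(14.8, 25.3)


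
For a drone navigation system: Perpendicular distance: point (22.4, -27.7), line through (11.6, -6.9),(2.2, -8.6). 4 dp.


|cross product| = 213.88
|line direction| = sqrt(91.25) = 9.5525
Distance = 213.88/sqrt(91.25) = 22.39

22.39


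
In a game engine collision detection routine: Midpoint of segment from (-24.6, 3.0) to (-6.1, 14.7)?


M = (((-24.6)+(-6.1))/2, (3+14.7)/2)
= (-15.35, 8.85)

(-15.35, 8.85)


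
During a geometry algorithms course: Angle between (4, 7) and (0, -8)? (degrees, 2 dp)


u.v = -56, |u| = sqrt(65) = 8.0623, |v| = sqrt(64) = 8
cos(theta) = u.v/(|u||v|) = -56/sqrt(4160) = -0.868243
theta = acos(-0.868243) = 150.26 degrees

150.26 degrees


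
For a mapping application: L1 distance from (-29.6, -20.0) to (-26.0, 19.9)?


|(-29.6)-(-26)| + |(-20)-19.9| = 3.6 + 39.9 = 43.5

43.5


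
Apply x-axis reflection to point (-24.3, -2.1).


Reflection over x-axis: (x,y) -> (x,-y)
(-24.3, -2.1) -> (-24.3, 2.1)

(-24.3, 2.1)


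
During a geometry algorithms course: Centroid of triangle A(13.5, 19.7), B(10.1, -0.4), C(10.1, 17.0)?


Centroid = ((x_A+x_B+x_C)/3, (y_A+y_B+y_C)/3)
= ((13.5+10.1+10.1)/3, (19.7+(-0.4)+17)/3)
= (11.2333, 12.1)

(11.2333, 12.1)


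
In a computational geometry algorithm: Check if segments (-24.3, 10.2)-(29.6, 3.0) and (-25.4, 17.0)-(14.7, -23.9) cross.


Cross products: d1=-227.69, d2=1688.1, d3=358.6, d4=-1557.19
d1*d2 < 0 and d3*d4 < 0? yes

Yes, they intersect


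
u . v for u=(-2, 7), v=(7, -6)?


u . v = u_x*v_x + u_y*v_y = (-2)*7 + 7*(-6)
= (-14) + (-42) = -56

-56


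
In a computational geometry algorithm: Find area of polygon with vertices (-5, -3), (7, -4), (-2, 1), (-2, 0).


Shoelace sum: ((-5)*(-4) - 7*(-3)) + (7*1 - (-2)*(-4)) + ((-2)*0 - (-2)*1) + ((-2)*(-3) - (-5)*0)
= 48
Area = |48|/2 = 24

24


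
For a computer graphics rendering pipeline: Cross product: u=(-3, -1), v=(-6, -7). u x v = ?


u x v = u_x*v_y - u_y*v_x = (-3)*(-7) - (-1)*(-6)
= 21 - 6 = 15

15


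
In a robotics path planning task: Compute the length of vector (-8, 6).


|u| = sqrt((-8)^2 + 6^2) = sqrt(100) = 10

10


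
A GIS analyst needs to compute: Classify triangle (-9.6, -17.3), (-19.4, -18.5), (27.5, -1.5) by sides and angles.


Side lengths squared: AB^2=97.48, BC^2=2488.61, CA^2=1626.05
Sorted: [97.48, 1626.05, 2488.61]
By sides: Scalene, By angles: Obtuse

Scalene, Obtuse


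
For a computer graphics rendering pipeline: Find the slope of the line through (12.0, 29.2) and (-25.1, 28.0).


slope = (y2-y1)/(x2-x1) = (28-29.2)/((-25.1)-12) = (-1.2)/(-37.1) = 0.0323

0.0323


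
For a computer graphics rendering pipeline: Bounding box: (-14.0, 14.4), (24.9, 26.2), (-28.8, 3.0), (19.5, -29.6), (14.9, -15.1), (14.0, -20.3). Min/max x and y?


x range: [-28.8, 24.9]
y range: [-29.6, 26.2]
Bounding box: (-28.8,-29.6) to (24.9,26.2)

(-28.8,-29.6) to (24.9,26.2)


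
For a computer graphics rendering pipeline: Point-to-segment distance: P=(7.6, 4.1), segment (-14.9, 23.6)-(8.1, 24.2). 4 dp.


Project P onto AB: t = 0.9555 (clamped to [0,1])
Closest point on segment: (7.0763, 24.1733)
Distance: 20.0801

20.0801


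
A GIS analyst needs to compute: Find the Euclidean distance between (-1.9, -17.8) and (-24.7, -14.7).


dx=-22.8, dy=3.1
d^2 = (-22.8)^2 + 3.1^2 = 529.45
d = sqrt(529.45) = 23.0098

23.0098


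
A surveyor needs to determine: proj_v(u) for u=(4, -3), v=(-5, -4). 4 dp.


u.v = -8, |v| = sqrt(41) = 6.4031
Scalar projection = u.v / |v| = -8 / sqrt(41) = -1.2494

-1.2494


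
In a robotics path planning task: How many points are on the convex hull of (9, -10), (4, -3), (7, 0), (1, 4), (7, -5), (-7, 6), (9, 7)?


Convex hull vertices (CCW): (-7, 6), (9, -10), (9, 7)
Count = 3

3


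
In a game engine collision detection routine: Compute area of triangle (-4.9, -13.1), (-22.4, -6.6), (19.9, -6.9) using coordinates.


Area = |x_A(y_B-y_C) + x_B(y_C-y_A) + x_C(y_A-y_B)|/2
= |(-1.47) + (-138.88) + (-129.35)|/2
= 269.7/2 = 134.85

134.85


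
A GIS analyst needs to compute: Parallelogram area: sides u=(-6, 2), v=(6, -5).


|u x v| = |(-6)*(-5) - 2*6|
= |30 - 12| = 18

18


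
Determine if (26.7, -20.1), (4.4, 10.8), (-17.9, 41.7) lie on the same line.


Cross product: (4.4-26.7)*(41.7-(-20.1)) - (10.8-(-20.1))*((-17.9)-26.7)
= 0

Yes, collinear


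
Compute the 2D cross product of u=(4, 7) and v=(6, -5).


u x v = u_x*v_y - u_y*v_x = 4*(-5) - 7*6
= (-20) - 42 = -62

-62


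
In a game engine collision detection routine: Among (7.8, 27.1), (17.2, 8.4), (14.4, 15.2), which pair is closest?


d(P0,P1) = 20.9296, d(P0,P2) = 13.6077, d(P1,P2) = 7.3539
Closest: P1 and P2

Closest pair: (17.2, 8.4) and (14.4, 15.2), distance = 7.3539


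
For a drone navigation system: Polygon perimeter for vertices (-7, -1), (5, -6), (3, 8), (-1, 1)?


Sides: (-7, -1)->(5, -6): sqrt(169) = 13, (5, -6)->(3, 8): sqrt(200) = 14.142136, (3, 8)->(-1, 1): sqrt(65) = 8.062258, (-1, 1)->(-7, -1): sqrt(40) = 6.324555
Sum = 41.528949
Perimeter = 41.5289

41.5289


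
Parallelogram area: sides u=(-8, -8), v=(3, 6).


|u x v| = |(-8)*6 - (-8)*3|
= |(-48) - (-24)| = 24

24


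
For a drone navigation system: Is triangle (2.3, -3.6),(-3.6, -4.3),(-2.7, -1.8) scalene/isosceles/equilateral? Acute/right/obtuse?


Side lengths squared: AB^2=35.3, BC^2=7.06, CA^2=28.24
Sorted: [7.06, 28.24, 35.3]
By sides: Scalene, By angles: Right

Scalene, Right


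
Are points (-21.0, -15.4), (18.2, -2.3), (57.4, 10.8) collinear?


Cross product: (18.2-(-21))*(10.8-(-15.4)) - ((-2.3)-(-15.4))*(57.4-(-21))
= 0

Yes, collinear


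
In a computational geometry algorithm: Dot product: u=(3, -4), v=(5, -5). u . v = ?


u . v = u_x*v_x + u_y*v_y = 3*5 + (-4)*(-5)
= 15 + 20 = 35

35


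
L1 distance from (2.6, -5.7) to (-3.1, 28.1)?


|2.6-(-3.1)| + |(-5.7)-28.1| = 5.7 + 33.8 = 39.5

39.5


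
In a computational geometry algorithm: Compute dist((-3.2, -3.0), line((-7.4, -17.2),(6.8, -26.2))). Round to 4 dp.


|cross product| = 239.44
|line direction| = sqrt(282.64) = 16.8119
Distance = 239.44/sqrt(282.64) = 14.2423

14.2423


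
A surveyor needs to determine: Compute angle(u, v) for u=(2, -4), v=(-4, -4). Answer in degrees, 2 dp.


u.v = 8, |u| = sqrt(20) = 4.4721, |v| = sqrt(32) = 5.6569
cos(theta) = u.v/(|u||v|) = 8/sqrt(640) = 0.316228
theta = acos(0.316228) = 71.57 degrees

71.57 degrees


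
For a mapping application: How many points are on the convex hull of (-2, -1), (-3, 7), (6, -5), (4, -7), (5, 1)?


Convex hull vertices (CCW): (-3, 7), (-2, -1), (4, -7), (6, -5), (5, 1)
Count = 5

5


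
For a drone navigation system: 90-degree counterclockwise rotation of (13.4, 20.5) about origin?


90° CCW: (x,y) -> (-y, x)
(13.4,20.5) -> (-20.5, 13.4)

(-20.5, 13.4)


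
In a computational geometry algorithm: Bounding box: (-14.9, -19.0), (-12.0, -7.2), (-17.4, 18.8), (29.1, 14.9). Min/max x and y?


x range: [-17.4, 29.1]
y range: [-19, 18.8]
Bounding box: (-17.4,-19) to (29.1,18.8)

(-17.4,-19) to (29.1,18.8)


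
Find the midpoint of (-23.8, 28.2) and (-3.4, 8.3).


M = (((-23.8)+(-3.4))/2, (28.2+8.3)/2)
= (-13.6, 18.25)

(-13.6, 18.25)


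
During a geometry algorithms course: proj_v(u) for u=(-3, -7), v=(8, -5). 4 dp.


u.v = 11, |v| = sqrt(89) = 9.434
Scalar projection = u.v / |v| = 11 / sqrt(89) = 1.166

1.166


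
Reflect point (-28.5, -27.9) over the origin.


Reflection over origin: (x,y) -> (-x,-y)
(-28.5, -27.9) -> (28.5, 27.9)

(28.5, 27.9)


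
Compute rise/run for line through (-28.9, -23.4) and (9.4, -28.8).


slope = (y2-y1)/(x2-x1) = ((-28.8)-(-23.4))/(9.4-(-28.9)) = (-5.4)/38.3 = -0.141

-0.141


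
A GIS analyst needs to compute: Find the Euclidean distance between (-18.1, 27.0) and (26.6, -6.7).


dx=44.7, dy=-33.7
d^2 = 44.7^2 + (-33.7)^2 = 3133.78
d = sqrt(3133.78) = 55.9802

55.9802


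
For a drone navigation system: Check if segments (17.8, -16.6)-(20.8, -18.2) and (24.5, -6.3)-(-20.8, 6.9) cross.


Cross products: d1=555.03, d2=587.91, d3=41.62, d4=8.74
d1*d2 < 0 and d3*d4 < 0? no

No, they don't intersect


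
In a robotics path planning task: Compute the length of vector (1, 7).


|u| = sqrt(1^2 + 7^2) = sqrt(50) = 7.0711

7.0711


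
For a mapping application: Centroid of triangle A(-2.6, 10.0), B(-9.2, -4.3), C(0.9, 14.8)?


Centroid = ((x_A+x_B+x_C)/3, (y_A+y_B+y_C)/3)
= (((-2.6)+(-9.2)+0.9)/3, (10+(-4.3)+14.8)/3)
= (-3.6333, 6.8333)

(-3.6333, 6.8333)


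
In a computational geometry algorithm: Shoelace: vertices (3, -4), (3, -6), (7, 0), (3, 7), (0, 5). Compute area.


Shoelace sum: (3*(-6) - 3*(-4)) + (3*0 - 7*(-6)) + (7*7 - 3*0) + (3*5 - 0*7) + (0*(-4) - 3*5)
= 85
Area = |85|/2 = 42.5

42.5


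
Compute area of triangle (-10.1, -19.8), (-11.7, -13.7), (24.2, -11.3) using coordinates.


Area = |x_A(y_B-y_C) + x_B(y_C-y_A) + x_C(y_A-y_B)|/2
= |24.24 + (-99.45) + (-147.62)|/2
= 222.83/2 = 111.415

111.415


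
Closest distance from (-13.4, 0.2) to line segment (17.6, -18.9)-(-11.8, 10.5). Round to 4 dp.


Project P onto AB: t = 0.852 (clamped to [0,1])
Closest point on segment: (-7.45, 6.15)
Distance: 8.4146

8.4146


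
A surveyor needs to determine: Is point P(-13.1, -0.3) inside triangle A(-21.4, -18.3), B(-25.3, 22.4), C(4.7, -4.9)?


Cross products: AB x AP = -408.01, BC x BP = -347.94, CA x CP = -358.58
All same sign? yes

Yes, inside


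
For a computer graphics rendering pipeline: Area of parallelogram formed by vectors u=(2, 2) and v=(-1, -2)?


|u x v| = |2*(-2) - 2*(-1)|
= |(-4) - (-2)| = 2

2


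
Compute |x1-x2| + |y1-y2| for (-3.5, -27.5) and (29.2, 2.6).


|(-3.5)-29.2| + |(-27.5)-2.6| = 32.7 + 30.1 = 62.8

62.8


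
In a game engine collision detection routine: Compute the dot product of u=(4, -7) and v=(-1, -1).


u . v = u_x*v_x + u_y*v_y = 4*(-1) + (-7)*(-1)
= (-4) + 7 = 3

3


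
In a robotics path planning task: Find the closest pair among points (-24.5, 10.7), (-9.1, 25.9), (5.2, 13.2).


d(P0,P1) = 21.6379, d(P0,P2) = 29.805, d(P1,P2) = 19.1254
Closest: P1 and P2

Closest pair: (-9.1, 25.9) and (5.2, 13.2), distance = 19.1254


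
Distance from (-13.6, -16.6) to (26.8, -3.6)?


dx=40.4, dy=13
d^2 = 40.4^2 + 13^2 = 1801.16
d = sqrt(1801.16) = 42.4401

42.4401


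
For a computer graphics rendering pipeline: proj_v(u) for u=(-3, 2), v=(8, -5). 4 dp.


u.v = -34, |v| = sqrt(89) = 9.434
Scalar projection = u.v / |v| = -34 / sqrt(89) = -3.604

-3.604


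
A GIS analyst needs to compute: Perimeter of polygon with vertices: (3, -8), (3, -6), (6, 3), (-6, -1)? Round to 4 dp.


Sides: (3, -8)->(3, -6): sqrt(4) = 2, (3, -6)->(6, 3): sqrt(90) = 9.486833, (6, 3)->(-6, -1): sqrt(160) = 12.649111, (-6, -1)->(3, -8): sqrt(130) = 11.401754
Sum = 35.537698
Perimeter = 35.5377

35.5377


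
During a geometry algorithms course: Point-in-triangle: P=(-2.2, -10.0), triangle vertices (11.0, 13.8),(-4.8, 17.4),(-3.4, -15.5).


Cross products: AB x AP = 423.56, BC x BP = 47.18, CA x CP = 44.04
All same sign? yes

Yes, inside


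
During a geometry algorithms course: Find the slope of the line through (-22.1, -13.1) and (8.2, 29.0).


slope = (y2-y1)/(x2-x1) = (29-(-13.1))/(8.2-(-22.1)) = 42.1/30.3 = 1.3894

1.3894


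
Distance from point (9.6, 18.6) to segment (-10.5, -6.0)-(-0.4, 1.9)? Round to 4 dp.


Project P onto AB: t = 1 (clamped to [0,1])
Closest point on segment: (-0.4, 1.9)
Distance: 19.4651

19.4651


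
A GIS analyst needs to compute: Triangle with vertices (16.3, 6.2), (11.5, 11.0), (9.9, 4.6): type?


Side lengths squared: AB^2=46.08, BC^2=43.52, CA^2=43.52
Sorted: [43.52, 43.52, 46.08]
By sides: Isosceles, By angles: Acute

Isosceles, Acute


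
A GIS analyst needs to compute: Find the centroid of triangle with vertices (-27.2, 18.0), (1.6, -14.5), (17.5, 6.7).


Centroid = ((x_A+x_B+x_C)/3, (y_A+y_B+y_C)/3)
= (((-27.2)+1.6+17.5)/3, (18+(-14.5)+6.7)/3)
= (-2.7, 3.4)

(-2.7, 3.4)


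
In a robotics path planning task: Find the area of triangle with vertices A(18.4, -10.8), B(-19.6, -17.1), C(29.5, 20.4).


Area = |x_A(y_B-y_C) + x_B(y_C-y_A) + x_C(y_A-y_B)|/2
= |(-690) + (-611.52) + 185.85|/2
= 1115.67/2 = 557.835

557.835


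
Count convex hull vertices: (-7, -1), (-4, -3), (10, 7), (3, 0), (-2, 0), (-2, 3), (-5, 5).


Convex hull vertices (CCW): (-7, -1), (-4, -3), (3, 0), (10, 7), (-5, 5)
Count = 5

5


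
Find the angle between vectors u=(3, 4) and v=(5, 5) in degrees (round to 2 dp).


u.v = 35, |u| = sqrt(25) = 5, |v| = sqrt(50) = 7.0711
cos(theta) = u.v/(|u||v|) = 35/sqrt(1250) = 0.989949
theta = acos(0.989949) = 8.13 degrees

8.13 degrees


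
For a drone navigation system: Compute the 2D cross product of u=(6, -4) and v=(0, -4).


u x v = u_x*v_y - u_y*v_x = 6*(-4) - (-4)*0
= (-24) - 0 = -24

-24


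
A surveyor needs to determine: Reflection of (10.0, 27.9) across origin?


Reflection over origin: (x,y) -> (-x,-y)
(10, 27.9) -> (-10, -27.9)

(-10, -27.9)


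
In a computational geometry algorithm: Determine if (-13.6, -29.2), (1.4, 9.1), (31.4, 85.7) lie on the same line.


Cross product: (1.4-(-13.6))*(85.7-(-29.2)) - (9.1-(-29.2))*(31.4-(-13.6))
= 0

Yes, collinear


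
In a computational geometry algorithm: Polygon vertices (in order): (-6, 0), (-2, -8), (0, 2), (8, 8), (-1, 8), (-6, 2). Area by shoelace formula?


Shoelace sum: ((-6)*(-8) - (-2)*0) + ((-2)*2 - 0*(-8)) + (0*8 - 8*2) + (8*8 - (-1)*8) + ((-1)*2 - (-6)*8) + ((-6)*0 - (-6)*2)
= 158
Area = |158|/2 = 79

79


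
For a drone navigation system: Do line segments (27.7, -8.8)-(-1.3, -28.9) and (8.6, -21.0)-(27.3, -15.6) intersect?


Cross products: d1=125, d2=-94.27, d3=-30.11, d4=189.16
d1*d2 < 0 and d3*d4 < 0? yes

Yes, they intersect


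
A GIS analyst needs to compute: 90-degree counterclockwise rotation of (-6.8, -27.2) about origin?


90° CCW: (x,y) -> (-y, x)
(-6.8,-27.2) -> (27.2, -6.8)

(27.2, -6.8)


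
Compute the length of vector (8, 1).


|u| = sqrt(8^2 + 1^2) = sqrt(65) = 8.0623

8.0623


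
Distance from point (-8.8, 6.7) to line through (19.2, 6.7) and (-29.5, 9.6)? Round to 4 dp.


|cross product| = 81.2
|line direction| = sqrt(2380.1) = 48.7863
Distance = 81.2/sqrt(2380.1) = 1.6644

1.6644


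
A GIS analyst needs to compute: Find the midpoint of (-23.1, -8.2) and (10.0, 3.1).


M = (((-23.1)+10)/2, ((-8.2)+3.1)/2)
= (-6.55, -2.55)

(-6.55, -2.55)


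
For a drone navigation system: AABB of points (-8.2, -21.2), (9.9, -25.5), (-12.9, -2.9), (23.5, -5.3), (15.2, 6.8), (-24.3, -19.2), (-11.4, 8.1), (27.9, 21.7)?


x range: [-24.3, 27.9]
y range: [-25.5, 21.7]
Bounding box: (-24.3,-25.5) to (27.9,21.7)

(-24.3,-25.5) to (27.9,21.7)


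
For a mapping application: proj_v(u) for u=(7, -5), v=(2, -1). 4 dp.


u.v = 19, |v| = sqrt(5) = 2.2361
Scalar projection = u.v / |v| = 19 / sqrt(5) = 8.4971

8.4971


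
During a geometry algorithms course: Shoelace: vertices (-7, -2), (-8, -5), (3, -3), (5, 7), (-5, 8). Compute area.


Shoelace sum: ((-7)*(-5) - (-8)*(-2)) + ((-8)*(-3) - 3*(-5)) + (3*7 - 5*(-3)) + (5*8 - (-5)*7) + ((-5)*(-2) - (-7)*8)
= 235
Area = |235|/2 = 117.5

117.5


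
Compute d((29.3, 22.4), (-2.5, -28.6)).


dx=-31.8, dy=-51
d^2 = (-31.8)^2 + (-51)^2 = 3612.24
d = sqrt(3612.24) = 60.1019

60.1019


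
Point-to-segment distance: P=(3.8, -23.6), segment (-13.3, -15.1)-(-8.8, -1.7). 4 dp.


Project P onto AB: t = 0 (clamped to [0,1])
Closest point on segment: (-13.3, -15.1)
Distance: 19.0961

19.0961


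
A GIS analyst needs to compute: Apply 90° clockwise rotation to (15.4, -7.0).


90° CW: (x,y) -> (y, -x)
(15.4,-7) -> (-7, -15.4)

(-7, -15.4)


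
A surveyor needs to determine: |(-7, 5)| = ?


|u| = sqrt((-7)^2 + 5^2) = sqrt(74) = 8.6023

8.6023


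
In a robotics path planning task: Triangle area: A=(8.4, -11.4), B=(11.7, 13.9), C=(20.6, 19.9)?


Area = |x_A(y_B-y_C) + x_B(y_C-y_A) + x_C(y_A-y_B)|/2
= |(-50.4) + 366.21 + (-521.18)|/2
= 205.37/2 = 102.685

102.685


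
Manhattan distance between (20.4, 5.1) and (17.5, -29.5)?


|20.4-17.5| + |5.1-(-29.5)| = 2.9 + 34.6 = 37.5

37.5


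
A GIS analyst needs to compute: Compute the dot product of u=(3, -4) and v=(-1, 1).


u . v = u_x*v_x + u_y*v_y = 3*(-1) + (-4)*1
= (-3) + (-4) = -7

-7


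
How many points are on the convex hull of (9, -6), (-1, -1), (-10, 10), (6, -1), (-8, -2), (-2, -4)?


Convex hull vertices (CCW): (-10, 10), (-8, -2), (-2, -4), (9, -6), (6, -1)
Count = 5

5


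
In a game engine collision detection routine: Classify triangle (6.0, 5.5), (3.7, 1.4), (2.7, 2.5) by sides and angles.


Side lengths squared: AB^2=22.1, BC^2=2.21, CA^2=19.89
Sorted: [2.21, 19.89, 22.1]
By sides: Scalene, By angles: Right

Scalene, Right


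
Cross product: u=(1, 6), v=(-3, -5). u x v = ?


u x v = u_x*v_y - u_y*v_x = 1*(-5) - 6*(-3)
= (-5) - (-18) = 13

13


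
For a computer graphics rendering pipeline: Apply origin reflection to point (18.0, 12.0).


Reflection over origin: (x,y) -> (-x,-y)
(18, 12) -> (-18, -12)

(-18, -12)


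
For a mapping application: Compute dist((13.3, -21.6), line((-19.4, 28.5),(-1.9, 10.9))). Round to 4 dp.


|cross product| = 301.23
|line direction| = sqrt(616.01) = 24.8195
Distance = 301.23/sqrt(616.01) = 12.1368

12.1368


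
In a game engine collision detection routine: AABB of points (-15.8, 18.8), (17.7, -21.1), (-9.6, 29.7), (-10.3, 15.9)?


x range: [-15.8, 17.7]
y range: [-21.1, 29.7]
Bounding box: (-15.8,-21.1) to (17.7,29.7)

(-15.8,-21.1) to (17.7,29.7)


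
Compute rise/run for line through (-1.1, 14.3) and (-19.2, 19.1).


slope = (y2-y1)/(x2-x1) = (19.1-14.3)/((-19.2)-(-1.1)) = 4.8/(-18.1) = -0.2652

-0.2652


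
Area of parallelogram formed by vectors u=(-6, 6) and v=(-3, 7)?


|u x v| = |(-6)*7 - 6*(-3)|
= |(-42) - (-18)| = 24

24


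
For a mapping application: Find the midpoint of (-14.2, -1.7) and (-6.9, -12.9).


M = (((-14.2)+(-6.9))/2, ((-1.7)+(-12.9))/2)
= (-10.55, -7.3)

(-10.55, -7.3)


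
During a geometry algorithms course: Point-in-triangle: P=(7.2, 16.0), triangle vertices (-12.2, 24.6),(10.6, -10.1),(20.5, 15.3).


Cross products: AB x AP = 477.1, BC x BP = 344.75, CA x CP = 100.8
All same sign? yes

Yes, inside


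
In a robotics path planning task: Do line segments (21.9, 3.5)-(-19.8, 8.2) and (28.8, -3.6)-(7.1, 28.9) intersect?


Cross products: d1=70.18, d2=1323.44, d3=263.64, d4=-989.62
d1*d2 < 0 and d3*d4 < 0? no

No, they don't intersect


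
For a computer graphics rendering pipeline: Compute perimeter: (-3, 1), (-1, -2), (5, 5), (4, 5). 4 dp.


Sides: (-3, 1)->(-1, -2): sqrt(13) = 3.605551, (-1, -2)->(5, 5): sqrt(85) = 9.219544, (5, 5)->(4, 5): sqrt(1) = 1, (4, 5)->(-3, 1): sqrt(65) = 8.062258
Sum = 21.887353
Perimeter = 21.8874

21.8874


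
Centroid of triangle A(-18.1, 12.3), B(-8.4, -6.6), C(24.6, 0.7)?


Centroid = ((x_A+x_B+x_C)/3, (y_A+y_B+y_C)/3)
= (((-18.1)+(-8.4)+24.6)/3, (12.3+(-6.6)+0.7)/3)
= (-0.6333, 2.1333)

(-0.6333, 2.1333)


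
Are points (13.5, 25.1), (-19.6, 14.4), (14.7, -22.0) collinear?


Cross product: ((-19.6)-13.5)*((-22)-25.1) - (14.4-25.1)*(14.7-13.5)
= 1571.85

No, not collinear


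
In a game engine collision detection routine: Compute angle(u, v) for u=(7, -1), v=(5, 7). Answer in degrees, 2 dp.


u.v = 28, |u| = sqrt(50) = 7.0711, |v| = sqrt(74) = 8.6023
cos(theta) = u.v/(|u||v|) = 28/sqrt(3700) = 0.460317
theta = acos(0.460317) = 62.59 degrees

62.59 degrees


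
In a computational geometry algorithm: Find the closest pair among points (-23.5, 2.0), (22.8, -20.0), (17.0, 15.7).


d(P0,P1) = 51.261, d(P0,P2) = 42.7544, d(P1,P2) = 36.1681
Closest: P1 and P2

Closest pair: (22.8, -20.0) and (17.0, 15.7), distance = 36.1681


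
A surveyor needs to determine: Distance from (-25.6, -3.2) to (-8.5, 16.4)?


dx=17.1, dy=19.6
d^2 = 17.1^2 + 19.6^2 = 676.57
d = sqrt(676.57) = 26.011

26.011


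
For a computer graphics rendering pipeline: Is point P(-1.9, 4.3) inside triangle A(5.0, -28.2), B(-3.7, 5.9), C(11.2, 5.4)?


Cross products: AB x AP = -47.46, BC x BP = -22.94, CA x CP = -433.34
All same sign? yes

Yes, inside


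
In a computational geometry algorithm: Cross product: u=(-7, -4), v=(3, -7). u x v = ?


u x v = u_x*v_y - u_y*v_x = (-7)*(-7) - (-4)*3
= 49 - (-12) = 61

61


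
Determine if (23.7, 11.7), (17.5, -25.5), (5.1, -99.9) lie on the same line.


Cross product: (17.5-23.7)*((-99.9)-11.7) - ((-25.5)-11.7)*(5.1-23.7)
= 0

Yes, collinear


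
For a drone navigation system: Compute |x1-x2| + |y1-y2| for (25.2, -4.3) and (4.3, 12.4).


|25.2-4.3| + |(-4.3)-12.4| = 20.9 + 16.7 = 37.6

37.6


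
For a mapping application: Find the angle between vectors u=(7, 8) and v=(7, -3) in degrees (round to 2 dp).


u.v = 25, |u| = sqrt(113) = 10.6301, |v| = sqrt(58) = 7.6158
cos(theta) = u.v/(|u||v|) = 25/sqrt(6554) = 0.308807
theta = acos(0.308807) = 72.01 degrees

72.01 degrees


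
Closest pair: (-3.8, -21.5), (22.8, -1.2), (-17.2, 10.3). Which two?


d(P0,P1) = 33.4612, d(P0,P2) = 34.508, d(P1,P2) = 41.6203
Closest: P0 and P1

Closest pair: (-3.8, -21.5) and (22.8, -1.2), distance = 33.4612


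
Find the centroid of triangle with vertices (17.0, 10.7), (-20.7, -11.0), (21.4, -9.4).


Centroid = ((x_A+x_B+x_C)/3, (y_A+y_B+y_C)/3)
= ((17+(-20.7)+21.4)/3, (10.7+(-11)+(-9.4))/3)
= (5.9, -3.2333)

(5.9, -3.2333)


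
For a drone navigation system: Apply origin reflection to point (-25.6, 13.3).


Reflection over origin: (x,y) -> (-x,-y)
(-25.6, 13.3) -> (25.6, -13.3)

(25.6, -13.3)


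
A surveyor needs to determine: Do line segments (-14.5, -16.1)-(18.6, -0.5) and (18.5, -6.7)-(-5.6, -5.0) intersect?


Cross products: d1=282.64, d2=-149.59, d3=-203.66, d4=228.57
d1*d2 < 0 and d3*d4 < 0? yes

Yes, they intersect


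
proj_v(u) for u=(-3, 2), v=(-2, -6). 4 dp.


u.v = -6, |v| = sqrt(40) = 6.3246
Scalar projection = u.v / |v| = -6 / sqrt(40) = -0.9487

-0.9487


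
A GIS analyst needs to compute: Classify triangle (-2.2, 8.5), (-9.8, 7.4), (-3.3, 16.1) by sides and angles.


Side lengths squared: AB^2=58.97, BC^2=117.94, CA^2=58.97
Sorted: [58.97, 58.97, 117.94]
By sides: Isosceles, By angles: Right

Isosceles, Right


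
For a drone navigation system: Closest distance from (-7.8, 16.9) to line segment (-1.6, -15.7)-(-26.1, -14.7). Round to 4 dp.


Project P onto AB: t = 0.3069 (clamped to [0,1])
Closest point on segment: (-9.1181, -15.3931)
Distance: 32.32

32.32


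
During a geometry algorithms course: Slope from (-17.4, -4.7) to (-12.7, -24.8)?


slope = (y2-y1)/(x2-x1) = ((-24.8)-(-4.7))/((-12.7)-(-17.4)) = (-20.1)/4.7 = -4.2766

-4.2766


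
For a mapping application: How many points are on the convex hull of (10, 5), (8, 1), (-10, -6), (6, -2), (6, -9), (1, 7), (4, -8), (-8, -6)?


Convex hull vertices (CCW): (-10, -6), (6, -9), (10, 5), (1, 7)
Count = 4

4


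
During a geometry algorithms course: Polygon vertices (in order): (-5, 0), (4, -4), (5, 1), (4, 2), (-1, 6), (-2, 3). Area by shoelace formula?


Shoelace sum: ((-5)*(-4) - 4*0) + (4*1 - 5*(-4)) + (5*2 - 4*1) + (4*6 - (-1)*2) + ((-1)*3 - (-2)*6) + ((-2)*0 - (-5)*3)
= 100
Area = |100|/2 = 50

50


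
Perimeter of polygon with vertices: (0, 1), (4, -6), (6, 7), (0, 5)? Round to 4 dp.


Sides: (0, 1)->(4, -6): sqrt(65) = 8.062258, (4, -6)->(6, 7): sqrt(173) = 13.152946, (6, 7)->(0, 5): sqrt(40) = 6.324555, (0, 5)->(0, 1): sqrt(16) = 4
Sum = 31.539759
Perimeter = 31.5398

31.5398


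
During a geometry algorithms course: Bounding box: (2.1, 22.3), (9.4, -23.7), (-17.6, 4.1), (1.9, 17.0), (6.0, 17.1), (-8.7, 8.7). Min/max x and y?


x range: [-17.6, 9.4]
y range: [-23.7, 22.3]
Bounding box: (-17.6,-23.7) to (9.4,22.3)

(-17.6,-23.7) to (9.4,22.3)


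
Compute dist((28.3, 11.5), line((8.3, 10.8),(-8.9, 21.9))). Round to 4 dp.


|cross product| = 234.04
|line direction| = sqrt(419.05) = 20.4707
Distance = 234.04/sqrt(419.05) = 11.4329

11.4329


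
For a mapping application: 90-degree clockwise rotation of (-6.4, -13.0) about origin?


90° CW: (x,y) -> (y, -x)
(-6.4,-13) -> (-13, 6.4)

(-13, 6.4)


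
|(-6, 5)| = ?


|u| = sqrt((-6)^2 + 5^2) = sqrt(61) = 7.8102

7.8102


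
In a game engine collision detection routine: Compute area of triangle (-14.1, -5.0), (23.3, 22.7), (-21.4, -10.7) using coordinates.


Area = |x_A(y_B-y_C) + x_B(y_C-y_A) + x_C(y_A-y_B)|/2
= |(-470.94) + (-132.81) + 592.78|/2
= 10.97/2 = 5.485

5.485
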